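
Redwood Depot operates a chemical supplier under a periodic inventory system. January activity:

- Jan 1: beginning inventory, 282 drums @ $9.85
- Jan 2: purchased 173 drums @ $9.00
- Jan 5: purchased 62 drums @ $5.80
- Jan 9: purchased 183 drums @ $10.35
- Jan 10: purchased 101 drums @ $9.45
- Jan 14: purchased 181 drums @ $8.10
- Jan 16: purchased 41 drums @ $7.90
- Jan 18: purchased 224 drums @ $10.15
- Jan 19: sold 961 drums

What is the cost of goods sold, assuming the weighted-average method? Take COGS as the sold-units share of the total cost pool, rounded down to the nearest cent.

COGS = $8,944.46

Jan 19, sell 961: 961/1247 × $11,606.40 → $8,944.46
Ending inventory (cost pool remaining) = $2,661.94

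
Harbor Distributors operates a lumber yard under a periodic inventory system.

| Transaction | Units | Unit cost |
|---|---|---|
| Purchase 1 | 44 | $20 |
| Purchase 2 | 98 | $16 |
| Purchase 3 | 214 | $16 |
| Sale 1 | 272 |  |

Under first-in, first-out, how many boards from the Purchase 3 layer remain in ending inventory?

Sale 1 (272) [FIFO — oldest first]: 44 @ $20 + 98 @ $16 + 130 @ $16 = $4,528
Ending inventory: 84 @ $16 = $1,344
Check: goods available $5,872 = COGS $4,528 + ending $1,344

84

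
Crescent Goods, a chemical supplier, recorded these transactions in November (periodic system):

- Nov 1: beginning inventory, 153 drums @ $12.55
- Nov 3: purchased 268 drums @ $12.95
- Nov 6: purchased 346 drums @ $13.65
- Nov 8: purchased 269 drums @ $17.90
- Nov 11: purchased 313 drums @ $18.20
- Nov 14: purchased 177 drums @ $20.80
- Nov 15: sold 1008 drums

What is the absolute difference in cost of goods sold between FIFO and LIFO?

$3,164.60

FIFO COGS: 153 @ $12.55 + 268 @ $12.95 + 346 @ $13.65 + 241 @ $17.90 = $14,427.55
LIFO COGS: 177 @ $20.80 + 313 @ $18.20 + 269 @ $17.90 + 249 @ $13.65 = $17,592.15
Difference = |$14,427.55 − $17,592.15| = $3,164.60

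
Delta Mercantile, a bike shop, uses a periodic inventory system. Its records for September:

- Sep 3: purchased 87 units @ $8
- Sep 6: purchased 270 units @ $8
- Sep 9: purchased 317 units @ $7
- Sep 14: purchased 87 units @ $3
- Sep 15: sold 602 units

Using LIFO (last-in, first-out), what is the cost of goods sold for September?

Sep 15, 602 sold [LIFO — newest first]: 87 @ $3 + 317 @ $7 + 198 @ $8 = $4,064
Ending inventory: 87 @ $8 + 72 @ $8 = $1,272

COGS = $4,064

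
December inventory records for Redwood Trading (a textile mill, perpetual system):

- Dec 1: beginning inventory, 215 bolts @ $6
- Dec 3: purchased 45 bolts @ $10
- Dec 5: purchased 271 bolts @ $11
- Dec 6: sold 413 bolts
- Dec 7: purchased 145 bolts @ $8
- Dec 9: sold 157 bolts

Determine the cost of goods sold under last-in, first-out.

COGS = $5,245

Dec 6, 413 sold [LIFO — newest first]: 271 @ $11 + 45 @ $10 + 97 @ $6 = $4,013
Dec 9, 157 sold [LIFO — newest first]: 145 @ $8 + 12 @ $6 = $1,232
Total COGS = $4,013 + $1,232 = $5,245
Ending inventory: 106 @ $6 = $636
Check: goods available $5,881 = COGS $5,245 + ending $636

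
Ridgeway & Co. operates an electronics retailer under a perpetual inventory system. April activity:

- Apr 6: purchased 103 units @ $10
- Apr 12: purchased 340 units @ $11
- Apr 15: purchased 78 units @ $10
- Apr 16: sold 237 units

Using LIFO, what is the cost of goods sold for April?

Apr 16, 237 sold [LIFO — newest first]: 78 @ $10 + 159 @ $11 = $2,529
Ending inventory: 103 @ $10 + 181 @ $11 = $3,021

COGS = $2,529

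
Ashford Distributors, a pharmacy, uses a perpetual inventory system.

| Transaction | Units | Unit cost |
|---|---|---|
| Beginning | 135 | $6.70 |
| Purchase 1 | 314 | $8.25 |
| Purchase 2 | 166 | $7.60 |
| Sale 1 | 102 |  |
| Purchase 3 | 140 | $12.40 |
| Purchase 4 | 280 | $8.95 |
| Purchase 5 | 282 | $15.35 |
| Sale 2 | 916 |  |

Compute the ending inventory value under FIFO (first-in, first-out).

Sale 1 (102) [FIFO — oldest first]: 102 @ $6.70 = $683.40
Sale 2 (916) [FIFO — oldest first]: 33 @ $6.70 + 314 @ $8.25 + 166 @ $7.60 + 140 @ $12.40 + 263 @ $8.95 = $8,163.05
Total COGS = $683.40 + $8,163.05 = $8,846.45
Ending inventory: 17 @ $8.95 + 282 @ $15.35 = $4,480.85
Check: goods available $13,327.30 = COGS $8,846.45 + ending $4,480.85

Ending inventory = $4,480.85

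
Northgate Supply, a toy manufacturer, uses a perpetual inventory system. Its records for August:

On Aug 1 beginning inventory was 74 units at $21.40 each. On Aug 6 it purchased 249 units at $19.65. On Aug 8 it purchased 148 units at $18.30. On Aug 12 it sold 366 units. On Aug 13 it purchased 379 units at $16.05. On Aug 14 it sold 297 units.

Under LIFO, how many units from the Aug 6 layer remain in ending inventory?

31

Aug 12, 366 sold [LIFO — newest first]: 148 @ $18.30 + 218 @ $19.65 = $6,992.10
Aug 14, 297 sold [LIFO — newest first]: 297 @ $16.05 = $4,766.85
Total COGS = $6,992.10 + $4,766.85 = $11,758.95
Ending inventory: 74 @ $21.40 + 31 @ $19.65 + 82 @ $16.05 = $3,508.85
Check: goods available $15,267.80 = COGS $11,758.95 + ending $3,508.85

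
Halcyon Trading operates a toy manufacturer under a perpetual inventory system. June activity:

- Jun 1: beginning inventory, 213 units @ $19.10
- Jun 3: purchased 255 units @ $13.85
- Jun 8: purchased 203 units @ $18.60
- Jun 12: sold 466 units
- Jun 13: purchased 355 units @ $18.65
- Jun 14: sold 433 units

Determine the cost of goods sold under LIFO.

COGS = $15,570.90

Jun 12, 466 sold [LIFO — newest first]: 203 @ $18.60 + 255 @ $13.85 + 8 @ $19.10 = $7,460.35
Jun 14, 433 sold [LIFO — newest first]: 355 @ $18.65 + 78 @ $19.10 = $8,110.55
Total COGS = $7,460.35 + $8,110.55 = $15,570.90
Ending inventory: 127 @ $19.10 = $2,425.70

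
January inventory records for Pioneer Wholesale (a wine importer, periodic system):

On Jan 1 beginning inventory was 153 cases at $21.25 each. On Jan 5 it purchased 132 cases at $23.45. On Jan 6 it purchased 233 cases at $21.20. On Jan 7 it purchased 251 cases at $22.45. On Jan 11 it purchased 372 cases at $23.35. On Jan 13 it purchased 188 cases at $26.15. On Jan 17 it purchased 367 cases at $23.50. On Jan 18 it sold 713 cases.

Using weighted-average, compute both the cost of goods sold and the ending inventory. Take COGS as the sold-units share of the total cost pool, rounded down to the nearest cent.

Jan 18, sell 713: 713/1696 × $39,148.10 → $16,457.89
Ending inventory (cost pool remaining) = $22,690.21

COGS = $16,457.89; ending inventory = $22,690.21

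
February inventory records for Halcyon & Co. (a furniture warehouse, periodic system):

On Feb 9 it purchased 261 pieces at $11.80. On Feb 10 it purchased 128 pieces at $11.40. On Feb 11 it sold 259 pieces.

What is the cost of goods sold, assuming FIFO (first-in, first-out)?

Feb 11, 259 sold [FIFO — oldest first]: 259 @ $11.80 = $3,056.20
Ending inventory: 2 @ $11.80 + 128 @ $11.40 = $1,482.80
Check: goods available $4,539.00 = COGS $3,056.20 + ending $1,482.80

COGS = $3,056.20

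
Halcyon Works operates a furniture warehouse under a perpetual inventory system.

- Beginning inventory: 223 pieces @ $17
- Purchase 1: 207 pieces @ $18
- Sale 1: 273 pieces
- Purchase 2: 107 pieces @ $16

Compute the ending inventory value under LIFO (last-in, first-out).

Sale 1 (273) [LIFO — newest first]: 207 @ $18 + 66 @ $17 = $4,848
Ending inventory: 157 @ $17 + 107 @ $16 = $4,381
Check: goods available $9,229 = COGS $4,848 + ending $4,381

Ending inventory = $4,381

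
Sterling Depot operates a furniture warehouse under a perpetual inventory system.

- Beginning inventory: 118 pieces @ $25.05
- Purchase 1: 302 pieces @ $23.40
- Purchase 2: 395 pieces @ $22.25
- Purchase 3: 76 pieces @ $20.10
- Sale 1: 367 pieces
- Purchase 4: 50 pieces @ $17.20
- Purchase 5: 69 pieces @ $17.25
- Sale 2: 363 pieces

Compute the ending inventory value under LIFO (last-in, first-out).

Ending inventory = $6,746.70

Sale 1 (367) [LIFO — newest first]: 76 @ $20.10 + 291 @ $22.25 = $8,002.35
Sale 2 (363) [LIFO — newest first]: 69 @ $17.25 + 50 @ $17.20 + 104 @ $22.25 + 140 @ $23.40 = $7,640.25
Total COGS = $8,002.35 + $7,640.25 = $15,642.60
Ending inventory: 118 @ $25.05 + 162 @ $23.40 = $6,746.70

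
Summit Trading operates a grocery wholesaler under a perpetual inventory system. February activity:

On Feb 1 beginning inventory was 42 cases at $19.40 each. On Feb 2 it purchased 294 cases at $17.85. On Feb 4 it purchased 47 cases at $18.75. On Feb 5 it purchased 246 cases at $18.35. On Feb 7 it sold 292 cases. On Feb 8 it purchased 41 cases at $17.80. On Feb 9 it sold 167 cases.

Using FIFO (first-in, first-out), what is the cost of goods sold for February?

Feb 7, 292 sold [FIFO — oldest first]: 42 @ $19.40 + 250 @ $17.85 = $5,277.30
Feb 9, 167 sold [FIFO — oldest first]: 44 @ $17.85 + 47 @ $18.75 + 76 @ $18.35 = $3,061.25
Total COGS = $5,277.30 + $3,061.25 = $8,338.55
Ending inventory: 170 @ $18.35 + 41 @ $17.80 = $3,849.30
Check: goods available $12,187.85 = COGS $8,338.55 + ending $3,849.30

COGS = $8,338.55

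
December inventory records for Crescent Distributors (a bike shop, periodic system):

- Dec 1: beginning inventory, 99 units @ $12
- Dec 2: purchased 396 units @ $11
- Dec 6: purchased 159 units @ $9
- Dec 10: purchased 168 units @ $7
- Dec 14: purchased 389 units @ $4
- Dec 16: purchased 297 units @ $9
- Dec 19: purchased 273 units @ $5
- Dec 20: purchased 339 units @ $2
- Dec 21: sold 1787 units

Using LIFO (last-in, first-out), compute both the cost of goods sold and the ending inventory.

COGS = $10,661; ending inventory = $3,762

Dec 21, 1787 sold [LIFO — newest first]: 339 @ $2 + 273 @ $5 + 297 @ $9 + 389 @ $4 + 168 @ $7 + 159 @ $9 + 162 @ $11 = $10,661
Ending inventory: 99 @ $12 + 234 @ $11 = $3,762
Check: goods available $14,423 = COGS $10,661 + ending $3,762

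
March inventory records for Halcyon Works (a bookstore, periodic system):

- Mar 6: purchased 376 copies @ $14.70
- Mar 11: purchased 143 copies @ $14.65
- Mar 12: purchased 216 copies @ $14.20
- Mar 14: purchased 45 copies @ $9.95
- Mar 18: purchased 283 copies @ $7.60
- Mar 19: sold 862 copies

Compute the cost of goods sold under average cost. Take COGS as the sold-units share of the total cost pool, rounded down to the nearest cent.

COGS = $10,775.32

Mar 19, sell 862: 862/1063 × $13,287.90 → $10,775.32
Ending inventory (cost pool remaining) = $2,512.58
Check: goods available $13,287.90 = COGS $10,775.32 + ending $2,512.58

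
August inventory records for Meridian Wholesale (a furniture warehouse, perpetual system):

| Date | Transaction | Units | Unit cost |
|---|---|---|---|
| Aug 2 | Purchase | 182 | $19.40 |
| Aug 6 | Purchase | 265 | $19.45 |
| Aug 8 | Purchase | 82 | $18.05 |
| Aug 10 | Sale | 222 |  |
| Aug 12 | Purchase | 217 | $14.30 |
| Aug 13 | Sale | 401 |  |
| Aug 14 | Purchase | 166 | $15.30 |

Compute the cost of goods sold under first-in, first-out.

Aug 10, 222 sold [FIFO — oldest first]: 182 @ $19.40 + 40 @ $19.45 = $4,308.80
Aug 13, 401 sold [FIFO — oldest first]: 225 @ $19.45 + 82 @ $18.05 + 94 @ $14.30 = $7,200.55
Total COGS = $4,308.80 + $7,200.55 = $11,509.35
Ending inventory: 123 @ $14.30 + 166 @ $15.30 = $4,298.70
Check: goods available $15,808.05 = COGS $11,509.35 + ending $4,298.70

COGS = $11,509.35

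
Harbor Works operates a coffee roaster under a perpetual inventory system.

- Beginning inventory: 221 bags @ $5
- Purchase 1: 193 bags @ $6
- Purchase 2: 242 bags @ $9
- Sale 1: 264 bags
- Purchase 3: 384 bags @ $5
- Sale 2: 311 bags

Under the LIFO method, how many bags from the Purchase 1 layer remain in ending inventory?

Sale 1 (264) [LIFO — newest first]: 242 @ $9 + 22 @ $6 = $2,310
Sale 2 (311) [LIFO — newest first]: 311 @ $5 = $1,555
Total COGS = $2,310 + $1,555 = $3,865
Ending inventory: 221 @ $5 + 171 @ $6 + 73 @ $5 = $2,496

171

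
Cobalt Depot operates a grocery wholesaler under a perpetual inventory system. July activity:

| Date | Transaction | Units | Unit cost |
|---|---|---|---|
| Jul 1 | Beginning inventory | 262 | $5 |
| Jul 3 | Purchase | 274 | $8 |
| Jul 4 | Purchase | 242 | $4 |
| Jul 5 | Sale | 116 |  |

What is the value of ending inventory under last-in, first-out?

Jul 5, 116 sold [LIFO — newest first]: 116 @ $4 = $464
Ending inventory: 262 @ $5 + 274 @ $8 + 126 @ $4 = $4,006

Ending inventory = $4,006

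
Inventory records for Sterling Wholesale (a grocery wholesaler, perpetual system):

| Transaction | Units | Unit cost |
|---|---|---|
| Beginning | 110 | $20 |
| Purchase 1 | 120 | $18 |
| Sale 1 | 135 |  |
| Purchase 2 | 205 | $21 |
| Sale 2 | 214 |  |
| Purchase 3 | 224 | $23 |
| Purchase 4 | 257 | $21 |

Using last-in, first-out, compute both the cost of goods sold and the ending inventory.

Sale 1 (135) [LIFO — newest first]: 120 @ $18 + 15 @ $20 = $2,460
Sale 2 (214) [LIFO — newest first]: 205 @ $21 + 9 @ $20 = $4,485
Total COGS = $2,460 + $4,485 = $6,945
Ending inventory: 86 @ $20 + 224 @ $23 + 257 @ $21 = $12,269

COGS = $6,945; ending inventory = $12,269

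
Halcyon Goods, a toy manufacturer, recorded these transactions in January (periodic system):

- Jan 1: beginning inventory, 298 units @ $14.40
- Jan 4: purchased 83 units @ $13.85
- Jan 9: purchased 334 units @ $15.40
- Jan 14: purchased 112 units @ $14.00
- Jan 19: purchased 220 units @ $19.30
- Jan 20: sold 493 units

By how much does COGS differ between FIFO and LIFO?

FIFO COGS: 298 @ $14.40 + 83 @ $13.85 + 112 @ $15.40 = $7,165.55
LIFO COGS: 220 @ $19.30 + 112 @ $14.00 + 161 @ $15.40 = $8,293.40
Difference = |$7,165.55 − $8,293.40| = $1,127.85

$1,127.85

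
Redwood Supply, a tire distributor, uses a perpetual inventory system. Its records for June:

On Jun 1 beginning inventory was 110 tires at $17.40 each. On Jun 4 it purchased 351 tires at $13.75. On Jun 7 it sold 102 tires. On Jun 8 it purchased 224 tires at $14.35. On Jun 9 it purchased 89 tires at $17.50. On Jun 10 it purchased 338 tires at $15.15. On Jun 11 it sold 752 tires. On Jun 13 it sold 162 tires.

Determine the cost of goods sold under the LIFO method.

COGS = $14,962.45

Jun 7, 102 sold [LIFO — newest first]: 102 @ $13.75 = $1,402.50
Jun 11, 752 sold [LIFO — newest first]: 338 @ $15.15 + 89 @ $17.50 + 224 @ $14.35 + 101 @ $13.75 = $11,281.35
Jun 13, 162 sold [LIFO — newest first]: 148 @ $13.75 + 14 @ $17.40 = $2,278.60
Total COGS = $1,402.50 + $11,281.35 + $2,278.60 = $14,962.45
Ending inventory: 96 @ $17.40 = $1,670.40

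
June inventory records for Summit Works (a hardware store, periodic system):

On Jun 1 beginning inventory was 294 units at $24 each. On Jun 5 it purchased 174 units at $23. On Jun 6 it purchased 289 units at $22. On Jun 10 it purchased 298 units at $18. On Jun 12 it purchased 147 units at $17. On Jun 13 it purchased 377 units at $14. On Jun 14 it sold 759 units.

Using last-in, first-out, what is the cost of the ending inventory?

Ending inventory = $18,550

Jun 14, 759 sold [LIFO — newest first]: 377 @ $14 + 147 @ $17 + 235 @ $18 = $12,007
Ending inventory: 294 @ $24 + 174 @ $23 + 289 @ $22 + 63 @ $18 = $18,550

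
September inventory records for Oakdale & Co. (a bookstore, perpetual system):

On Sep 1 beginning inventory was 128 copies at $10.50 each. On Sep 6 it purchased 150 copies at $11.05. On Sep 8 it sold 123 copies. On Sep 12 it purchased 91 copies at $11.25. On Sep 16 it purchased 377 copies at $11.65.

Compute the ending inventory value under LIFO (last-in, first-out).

Ending inventory = $7,058.15

Sep 8, 123 sold [LIFO — newest first]: 123 @ $11.05 = $1,359.15
Ending inventory: 128 @ $10.50 + 27 @ $11.05 + 91 @ $11.25 + 377 @ $11.65 = $7,058.15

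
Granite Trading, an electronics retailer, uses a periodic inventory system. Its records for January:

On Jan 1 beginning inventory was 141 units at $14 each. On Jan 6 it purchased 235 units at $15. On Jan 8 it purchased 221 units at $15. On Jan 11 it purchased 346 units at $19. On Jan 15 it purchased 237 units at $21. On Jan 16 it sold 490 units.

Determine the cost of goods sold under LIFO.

COGS = $9,784

Jan 16, 490 sold [LIFO — newest first]: 237 @ $21 + 253 @ $19 = $9,784
Ending inventory: 141 @ $14 + 235 @ $15 + 221 @ $15 + 93 @ $19 = $10,581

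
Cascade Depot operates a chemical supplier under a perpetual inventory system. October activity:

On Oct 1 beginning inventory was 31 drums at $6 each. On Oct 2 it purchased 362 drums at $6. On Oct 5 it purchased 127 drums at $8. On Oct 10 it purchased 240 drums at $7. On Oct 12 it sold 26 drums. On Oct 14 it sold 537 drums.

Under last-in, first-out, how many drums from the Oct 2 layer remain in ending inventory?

Oct 12, 26 sold [LIFO — newest first]: 26 @ $7 = $182
Oct 14, 537 sold [LIFO — newest first]: 214 @ $7 + 127 @ $8 + 196 @ $6 = $3,690
Total COGS = $182 + $3,690 = $3,872
Ending inventory: 31 @ $6 + 166 @ $6 = $1,182
Check: goods available $5,054 = COGS $3,872 + ending $1,182

166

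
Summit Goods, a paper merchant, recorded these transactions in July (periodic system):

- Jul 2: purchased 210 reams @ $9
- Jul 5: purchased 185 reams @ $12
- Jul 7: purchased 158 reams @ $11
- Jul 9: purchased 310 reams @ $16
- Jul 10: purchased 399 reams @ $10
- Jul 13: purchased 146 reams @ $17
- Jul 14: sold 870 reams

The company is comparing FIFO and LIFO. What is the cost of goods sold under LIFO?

COGS = $11,597

FIFO COGS: 210 @ $9 + 185 @ $12 + 158 @ $11 + 310 @ $16 + 7 @ $10 = $10,878
LIFO COGS: 146 @ $17 + 399 @ $10 + 310 @ $16 + 15 @ $11 = $11,597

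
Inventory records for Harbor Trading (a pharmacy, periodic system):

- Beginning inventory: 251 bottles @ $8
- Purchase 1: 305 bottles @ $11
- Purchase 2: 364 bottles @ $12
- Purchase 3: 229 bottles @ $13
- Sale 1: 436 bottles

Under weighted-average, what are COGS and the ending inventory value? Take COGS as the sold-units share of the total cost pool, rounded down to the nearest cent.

Sale 1, sell 436: 436/1149 × $12,708.00 → $4,822.18
Ending inventory (cost pool remaining) = $7,885.82
Check: goods available $12,708.00 = COGS $4,822.18 + ending $7,885.82

COGS = $4,822.18; ending inventory = $7,885.82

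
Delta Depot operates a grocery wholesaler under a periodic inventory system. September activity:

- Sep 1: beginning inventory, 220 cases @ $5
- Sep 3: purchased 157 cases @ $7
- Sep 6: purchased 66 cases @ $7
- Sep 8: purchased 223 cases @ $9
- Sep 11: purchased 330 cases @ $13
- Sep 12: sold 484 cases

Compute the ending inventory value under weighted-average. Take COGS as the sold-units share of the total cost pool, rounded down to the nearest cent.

Ending inventory = $4,604.92

Sep 12, sell 484: 484/996 × $8,958.00 → $4,353.08
Ending inventory (cost pool remaining) = $4,604.92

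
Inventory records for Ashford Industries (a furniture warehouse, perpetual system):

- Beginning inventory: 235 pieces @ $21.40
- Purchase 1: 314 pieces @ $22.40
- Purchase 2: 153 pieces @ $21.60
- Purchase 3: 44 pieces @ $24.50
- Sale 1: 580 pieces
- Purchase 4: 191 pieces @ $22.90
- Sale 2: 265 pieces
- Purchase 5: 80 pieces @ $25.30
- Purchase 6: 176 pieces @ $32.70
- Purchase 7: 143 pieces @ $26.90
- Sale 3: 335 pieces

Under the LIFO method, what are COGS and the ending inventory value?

COGS = $28,857.20; ending inventory = $3,588.00

Sale 1 (580) [LIFO — newest first]: 44 @ $24.50 + 153 @ $21.60 + 314 @ $22.40 + 69 @ $21.40 = $12,893.00
Sale 2 (265) [LIFO — newest first]: 191 @ $22.90 + 74 @ $21.40 = $5,957.50
Sale 3 (335) [LIFO — newest first]: 143 @ $26.90 + 176 @ $32.70 + 16 @ $25.30 = $10,006.70
Total COGS = $12,893.00 + $5,957.50 + $10,006.70 = $28,857.20
Ending inventory: 92 @ $21.40 + 64 @ $25.30 = $3,588.00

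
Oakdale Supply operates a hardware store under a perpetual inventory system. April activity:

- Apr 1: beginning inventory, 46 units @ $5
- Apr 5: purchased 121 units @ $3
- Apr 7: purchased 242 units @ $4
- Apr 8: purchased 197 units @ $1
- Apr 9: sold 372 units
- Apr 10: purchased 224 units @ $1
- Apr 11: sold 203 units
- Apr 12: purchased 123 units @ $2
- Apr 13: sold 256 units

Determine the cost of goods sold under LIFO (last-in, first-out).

COGS = $1,770

Apr 9, 372 sold [LIFO — newest first]: 197 @ $1 + 175 @ $4 = $897
Apr 11, 203 sold [LIFO — newest first]: 203 @ $1 = $203
Apr 13, 256 sold [LIFO — newest first]: 123 @ $2 + 21 @ $1 + 67 @ $4 + 45 @ $3 = $670
Total COGS = $897 + $203 + $670 = $1,770
Ending inventory: 46 @ $5 + 76 @ $3 = $458
Check: goods available $2,228 = COGS $1,770 + ending $458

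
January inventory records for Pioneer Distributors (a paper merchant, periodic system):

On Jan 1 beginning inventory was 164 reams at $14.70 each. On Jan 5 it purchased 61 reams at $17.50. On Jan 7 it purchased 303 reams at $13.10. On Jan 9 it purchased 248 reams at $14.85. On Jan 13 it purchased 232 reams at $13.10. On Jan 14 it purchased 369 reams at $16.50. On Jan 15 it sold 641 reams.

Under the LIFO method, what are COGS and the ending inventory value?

Jan 15, 641 sold [LIFO — newest first]: 369 @ $16.50 + 232 @ $13.10 + 40 @ $14.85 = $9,721.70
Ending inventory: 164 @ $14.70 + 61 @ $17.50 + 303 @ $13.10 + 208 @ $14.85 = $10,536.40
Check: goods available $20,258.10 = COGS $9,721.70 + ending $10,536.40

COGS = $9,721.70; ending inventory = $10,536.40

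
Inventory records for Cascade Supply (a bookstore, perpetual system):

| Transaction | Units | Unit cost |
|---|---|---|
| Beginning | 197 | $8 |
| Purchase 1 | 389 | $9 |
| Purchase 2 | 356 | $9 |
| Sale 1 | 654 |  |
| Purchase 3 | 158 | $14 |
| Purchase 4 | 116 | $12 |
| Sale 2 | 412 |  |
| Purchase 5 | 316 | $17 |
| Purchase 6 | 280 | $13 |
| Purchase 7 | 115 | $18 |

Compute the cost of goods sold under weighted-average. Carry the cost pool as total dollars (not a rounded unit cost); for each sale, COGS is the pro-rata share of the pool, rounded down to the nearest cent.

After Beginning: 197 on hand, pool $1,576.00 (≈ $8.0000 each)
After Purchase 1: 586 on hand, pool $5,077.00 (≈ $8.6638 each)
After Purchase 2: 942 on hand, pool $8,281.00 (≈ $8.7909 each)
Sale 1, sell 654: 654/942 × $8,281.00 → $5,749.22
After Purchase 3: 446 on hand, pool $4,743.78 (≈ $10.6363 each)
After Purchase 4: 562 on hand, pool $6,135.78 (≈ $10.9178 each)
Sale 2, sell 412: 412/562 × $6,135.78 → $4,498.11
After Purchase 5: 466 on hand, pool $7,009.67 (≈ $15.0422 each)
After Purchase 6: 746 on hand, pool $10,649.67 (≈ $14.2757 each)
After Purchase 7: 861 on hand, pool $12,719.67 (≈ $14.7731 each)
Total COGS = $5,749.22 + $4,498.11 = $10,247.33
Ending inventory (cost pool remaining) = $12,719.67

COGS = $10,247.33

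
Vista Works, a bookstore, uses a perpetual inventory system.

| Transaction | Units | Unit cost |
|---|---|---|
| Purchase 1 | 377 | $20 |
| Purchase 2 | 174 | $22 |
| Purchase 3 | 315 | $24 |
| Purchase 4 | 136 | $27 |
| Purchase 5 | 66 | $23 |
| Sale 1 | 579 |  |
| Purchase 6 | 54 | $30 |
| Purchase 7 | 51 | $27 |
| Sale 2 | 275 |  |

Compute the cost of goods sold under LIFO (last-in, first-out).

Sale 1 (579) [LIFO — newest first]: 66 @ $23 + 136 @ $27 + 315 @ $24 + 62 @ $22 = $14,114
Sale 2 (275) [LIFO — newest first]: 51 @ $27 + 54 @ $30 + 112 @ $22 + 58 @ $20 = $6,621
Total COGS = $14,114 + $6,621 = $20,735
Ending inventory: 319 @ $20 = $6,380

COGS = $20,735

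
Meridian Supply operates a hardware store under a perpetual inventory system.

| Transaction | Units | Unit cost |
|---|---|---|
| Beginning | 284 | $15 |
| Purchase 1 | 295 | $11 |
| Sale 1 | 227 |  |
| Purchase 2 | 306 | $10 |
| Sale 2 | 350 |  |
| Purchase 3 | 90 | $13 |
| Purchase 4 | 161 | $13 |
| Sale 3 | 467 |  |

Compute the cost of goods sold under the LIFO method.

COGS = $12,448

Sale 1 (227) [LIFO — newest first]: 227 @ $11 = $2,497
Sale 2 (350) [LIFO — newest first]: 306 @ $10 + 44 @ $11 = $3,544
Sale 3 (467) [LIFO — newest first]: 161 @ $13 + 90 @ $13 + 24 @ $11 + 192 @ $15 = $6,407
Total COGS = $2,497 + $3,544 + $6,407 = $12,448
Ending inventory: 92 @ $15 = $1,380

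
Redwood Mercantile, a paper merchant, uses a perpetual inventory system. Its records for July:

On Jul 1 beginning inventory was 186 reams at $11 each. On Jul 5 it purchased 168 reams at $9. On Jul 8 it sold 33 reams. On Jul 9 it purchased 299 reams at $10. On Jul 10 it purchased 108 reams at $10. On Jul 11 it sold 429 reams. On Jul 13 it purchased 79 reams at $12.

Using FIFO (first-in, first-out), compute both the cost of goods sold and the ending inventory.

COGS = $4,638; ending inventory = $3,938

Jul 8, 33 sold [FIFO — oldest first]: 33 @ $11 = $363
Jul 11, 429 sold [FIFO — oldest first]: 153 @ $11 + 168 @ $9 + 108 @ $10 = $4,275
Total COGS = $363 + $4,275 = $4,638
Ending inventory: 191 @ $10 + 108 @ $10 + 79 @ $12 = $3,938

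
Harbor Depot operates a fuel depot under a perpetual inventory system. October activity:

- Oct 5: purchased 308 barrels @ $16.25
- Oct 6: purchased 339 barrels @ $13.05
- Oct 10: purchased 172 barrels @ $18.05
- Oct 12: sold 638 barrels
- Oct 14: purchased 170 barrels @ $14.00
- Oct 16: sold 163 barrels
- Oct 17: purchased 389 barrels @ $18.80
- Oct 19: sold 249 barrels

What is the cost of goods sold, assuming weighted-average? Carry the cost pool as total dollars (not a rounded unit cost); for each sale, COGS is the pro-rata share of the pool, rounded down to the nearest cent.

After Oct 5: 308 on hand, pool $5,005.00 (≈ $16.2500 each)
After Oct 6: 647 on hand, pool $9,428.95 (≈ $14.5733 each)
After Oct 10: 819 on hand, pool $12,533.55 (≈ $15.3035 each)
Oct 12, sell 638: 638/819 × $12,533.55 → $9,763.62
After Oct 14: 351 on hand, pool $5,149.93 (≈ $14.6722 each)
Oct 16, sell 163: 163/351 × $5,149.93 → $2,391.56
After Oct 17: 577 on hand, pool $10,071.57 (≈ $17.4551 each)
Oct 19, sell 249: 249/577 × $10,071.57 → $4,346.31
Total COGS = $9,763.62 + $2,391.56 + $4,346.31 = $16,501.49
Ending inventory (cost pool remaining) = $5,725.26
Check: goods available $22,226.75 = COGS $16,501.49 + ending $5,725.26

COGS = $16,501.49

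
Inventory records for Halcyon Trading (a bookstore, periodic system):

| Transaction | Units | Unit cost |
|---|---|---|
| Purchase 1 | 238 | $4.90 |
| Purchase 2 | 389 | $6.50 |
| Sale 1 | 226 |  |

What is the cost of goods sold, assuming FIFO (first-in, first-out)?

Sale 1 (226) [FIFO — oldest first]: 226 @ $4.90 = $1,107.40
Ending inventory: 12 @ $4.90 + 389 @ $6.50 = $2,587.30

COGS = $1,107.40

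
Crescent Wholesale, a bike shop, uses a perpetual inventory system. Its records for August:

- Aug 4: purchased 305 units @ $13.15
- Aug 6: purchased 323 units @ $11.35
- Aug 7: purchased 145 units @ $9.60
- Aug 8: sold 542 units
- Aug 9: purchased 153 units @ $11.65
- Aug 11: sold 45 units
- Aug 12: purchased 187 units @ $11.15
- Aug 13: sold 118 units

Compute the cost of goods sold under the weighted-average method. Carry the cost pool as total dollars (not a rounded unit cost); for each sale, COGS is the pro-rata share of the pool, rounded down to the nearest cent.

COGS = $8,242.64

After Aug 4: 305 on hand, pool $4,010.75 (≈ $13.1500 each)
After Aug 6: 628 on hand, pool $7,676.80 (≈ $12.2242 each)
After Aug 7: 773 on hand, pool $9,068.80 (≈ $11.7320 each)
Aug 8, sell 542: 542/773 × $9,068.80 → $6,358.71
After Aug 9: 384 on hand, pool $4,492.54 (≈ $11.6993 each)
Aug 11, sell 45: 45/384 × $4,492.54 → $526.46
After Aug 12: 526 on hand, pool $6,051.13 (≈ $11.5040 each)
Aug 13, sell 118: 118/526 × $6,051.13 → $1,357.47
Total COGS = $6,358.71 + $526.46 + $1,357.47 = $8,242.64
Ending inventory (cost pool remaining) = $4,693.66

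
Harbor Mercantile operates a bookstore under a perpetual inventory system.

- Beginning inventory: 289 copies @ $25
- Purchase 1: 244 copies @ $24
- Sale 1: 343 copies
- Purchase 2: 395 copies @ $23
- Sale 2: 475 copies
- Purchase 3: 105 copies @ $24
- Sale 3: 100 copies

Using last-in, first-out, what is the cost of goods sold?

COGS = $21,816

Sale 1 (343) [LIFO — newest first]: 244 @ $24 + 99 @ $25 = $8,331
Sale 2 (475) [LIFO — newest first]: 395 @ $23 + 80 @ $25 = $11,085
Sale 3 (100) [LIFO — newest first]: 100 @ $24 = $2,400
Total COGS = $8,331 + $11,085 + $2,400 = $21,816
Ending inventory: 110 @ $25 + 5 @ $24 = $2,870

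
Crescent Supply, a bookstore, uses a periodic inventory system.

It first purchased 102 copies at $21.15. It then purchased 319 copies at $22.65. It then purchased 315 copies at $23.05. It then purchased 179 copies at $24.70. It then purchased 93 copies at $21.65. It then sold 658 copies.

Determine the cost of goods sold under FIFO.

COGS = $14,845.50

Sale 1 (658) [FIFO — oldest first]: 102 @ $21.15 + 319 @ $22.65 + 237 @ $23.05 = $14,845.50
Ending inventory: 78 @ $23.05 + 179 @ $24.70 + 93 @ $21.65 = $8,232.65
Check: goods available $23,078.15 = COGS $14,845.50 + ending $8,232.65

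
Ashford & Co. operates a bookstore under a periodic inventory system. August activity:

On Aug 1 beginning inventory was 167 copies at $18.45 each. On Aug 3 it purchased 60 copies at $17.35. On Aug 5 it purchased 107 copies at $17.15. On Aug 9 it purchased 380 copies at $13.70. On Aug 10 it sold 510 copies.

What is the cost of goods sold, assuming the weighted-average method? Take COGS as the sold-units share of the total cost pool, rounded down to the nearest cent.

Aug 10, sell 510: 510/714 × $11,163.20 → $7,973.71
Ending inventory (cost pool remaining) = $3,189.49
Check: goods available $11,163.20 = COGS $7,973.71 + ending $3,189.49

COGS = $7,973.71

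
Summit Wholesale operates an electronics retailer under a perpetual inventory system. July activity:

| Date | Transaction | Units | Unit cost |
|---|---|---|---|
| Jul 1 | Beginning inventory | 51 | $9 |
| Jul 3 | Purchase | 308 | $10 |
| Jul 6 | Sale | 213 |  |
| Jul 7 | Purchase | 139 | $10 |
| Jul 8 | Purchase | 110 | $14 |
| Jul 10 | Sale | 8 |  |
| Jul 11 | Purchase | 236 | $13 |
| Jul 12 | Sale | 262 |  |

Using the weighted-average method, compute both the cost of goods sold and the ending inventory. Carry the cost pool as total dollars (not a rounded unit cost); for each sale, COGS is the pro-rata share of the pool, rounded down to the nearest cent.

COGS = $5,278.72; ending inventory = $4,258.28

After Jul 1: 51 on hand, pool $459.00 (≈ $9.0000 each)
After Jul 3: 359 on hand, pool $3,539.00 (≈ $9.8579 each)
Jul 6, sell 213: 213/359 × $3,539.00 → $2,099.74
After Jul 7: 285 on hand, pool $2,829.26 (≈ $9.9272 each)
After Jul 8: 395 on hand, pool $4,369.26 (≈ $11.0614 each)
Jul 10, sell 8: 8/395 × $4,369.26 → $88.49
After Jul 11: 623 on hand, pool $7,348.77 (≈ $11.7958 each)
Jul 12, sell 262: 262/623 × $7,348.77 → $3,090.49
Total COGS = $2,099.74 + $88.49 + $3,090.49 = $5,278.72
Ending inventory (cost pool remaining) = $4,258.28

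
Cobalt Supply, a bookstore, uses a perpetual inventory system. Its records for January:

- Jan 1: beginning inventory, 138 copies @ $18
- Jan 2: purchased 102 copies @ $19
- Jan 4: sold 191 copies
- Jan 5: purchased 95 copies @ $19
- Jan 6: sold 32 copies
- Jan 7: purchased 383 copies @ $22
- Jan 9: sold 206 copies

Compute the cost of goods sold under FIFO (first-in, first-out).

Jan 4, 191 sold [FIFO — oldest first]: 138 @ $18 + 53 @ $19 = $3,491
Jan 6, 32 sold [FIFO — oldest first]: 32 @ $19 = $608
Jan 9, 206 sold [FIFO — oldest first]: 17 @ $19 + 95 @ $19 + 94 @ $22 = $4,196
Total COGS = $3,491 + $608 + $4,196 = $8,295
Ending inventory: 289 @ $22 = $6,358

COGS = $8,295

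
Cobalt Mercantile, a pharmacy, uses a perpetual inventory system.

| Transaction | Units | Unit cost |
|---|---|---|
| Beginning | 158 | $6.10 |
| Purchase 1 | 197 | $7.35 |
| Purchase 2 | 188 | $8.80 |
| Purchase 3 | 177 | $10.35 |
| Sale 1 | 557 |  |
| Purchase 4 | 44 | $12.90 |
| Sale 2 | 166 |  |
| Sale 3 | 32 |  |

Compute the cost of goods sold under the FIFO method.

COGS = $6,349.60

Sale 1 (557) [FIFO — oldest first]: 158 @ $6.10 + 197 @ $7.35 + 188 @ $8.80 + 14 @ $10.35 = $4,211.05
Sale 2 (166) [FIFO — oldest first]: 163 @ $10.35 + 3 @ $12.90 = $1,725.75
Sale 3 (32) [FIFO — oldest first]: 32 @ $12.90 = $412.80
Total COGS = $4,211.05 + $1,725.75 + $412.80 = $6,349.60
Ending inventory: 9 @ $12.90 = $116.10
Check: goods available $6,465.70 = COGS $6,349.60 + ending $116.10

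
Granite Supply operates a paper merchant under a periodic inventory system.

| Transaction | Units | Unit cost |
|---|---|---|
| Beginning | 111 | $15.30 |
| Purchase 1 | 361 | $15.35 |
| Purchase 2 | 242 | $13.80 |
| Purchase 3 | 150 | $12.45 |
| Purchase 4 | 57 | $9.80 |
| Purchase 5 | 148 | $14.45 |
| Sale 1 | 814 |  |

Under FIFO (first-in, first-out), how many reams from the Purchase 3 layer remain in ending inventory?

Sale 1 (814) [FIFO — oldest first]: 111 @ $15.30 + 361 @ $15.35 + 242 @ $13.80 + 100 @ $12.45 = $11,824.25
Ending inventory: 50 @ $12.45 + 57 @ $9.80 + 148 @ $14.45 = $3,319.70
Check: goods available $15,143.95 = COGS $11,824.25 + ending $3,319.70

50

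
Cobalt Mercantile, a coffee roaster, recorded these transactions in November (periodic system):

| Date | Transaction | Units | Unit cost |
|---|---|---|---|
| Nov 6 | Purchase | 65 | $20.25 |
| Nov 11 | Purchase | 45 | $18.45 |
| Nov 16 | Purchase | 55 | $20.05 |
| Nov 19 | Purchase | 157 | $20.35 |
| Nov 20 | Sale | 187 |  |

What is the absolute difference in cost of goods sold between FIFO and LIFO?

FIFO COGS: 65 @ $20.25 + 45 @ $18.45 + 55 @ $20.05 + 22 @ $20.35 = $3,696.95
LIFO COGS: 157 @ $20.35 + 30 @ $20.05 = $3,796.45
Difference = |$3,696.95 − $3,796.45| = $99.50

$99.50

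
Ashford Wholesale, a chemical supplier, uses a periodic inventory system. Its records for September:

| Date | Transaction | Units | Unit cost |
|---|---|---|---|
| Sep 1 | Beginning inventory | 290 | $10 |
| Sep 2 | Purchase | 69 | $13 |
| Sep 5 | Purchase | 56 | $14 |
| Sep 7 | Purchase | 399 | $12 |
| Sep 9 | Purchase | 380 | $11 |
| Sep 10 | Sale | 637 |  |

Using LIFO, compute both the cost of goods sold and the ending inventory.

Sep 10, 637 sold [LIFO — newest first]: 380 @ $11 + 257 @ $12 = $7,264
Ending inventory: 290 @ $10 + 69 @ $13 + 56 @ $14 + 142 @ $12 = $6,285
Check: goods available $13,549 = COGS $7,264 + ending $6,285

COGS = $7,264; ending inventory = $6,285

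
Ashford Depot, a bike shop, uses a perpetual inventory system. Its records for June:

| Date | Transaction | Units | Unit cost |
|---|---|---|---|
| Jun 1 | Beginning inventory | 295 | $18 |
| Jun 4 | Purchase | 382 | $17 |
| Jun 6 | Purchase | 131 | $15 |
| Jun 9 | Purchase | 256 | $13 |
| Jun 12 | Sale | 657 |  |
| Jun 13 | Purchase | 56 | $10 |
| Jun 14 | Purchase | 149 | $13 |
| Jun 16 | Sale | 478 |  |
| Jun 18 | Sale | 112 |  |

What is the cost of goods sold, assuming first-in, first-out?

COGS = $19,308

Jun 12, 657 sold [FIFO — oldest first]: 295 @ $18 + 362 @ $17 = $11,464
Jun 16, 478 sold [FIFO — oldest first]: 20 @ $17 + 131 @ $15 + 256 @ $13 + 56 @ $10 + 15 @ $13 = $6,388
Jun 18, 112 sold [FIFO — oldest first]: 112 @ $13 = $1,456
Total COGS = $11,464 + $6,388 + $1,456 = $19,308
Ending inventory: 22 @ $13 = $286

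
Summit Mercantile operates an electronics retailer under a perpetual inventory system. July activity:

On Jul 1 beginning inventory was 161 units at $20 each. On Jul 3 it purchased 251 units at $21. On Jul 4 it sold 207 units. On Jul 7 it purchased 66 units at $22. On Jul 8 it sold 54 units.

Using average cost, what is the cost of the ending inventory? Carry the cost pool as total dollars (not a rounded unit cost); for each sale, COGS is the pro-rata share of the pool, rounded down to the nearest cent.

Ending inventory = $4,545.71

After Jul 1: 161 on hand, pool $3,220.00 (≈ $20.0000 each)
After Jul 3: 412 on hand, pool $8,491.00 (≈ $20.6092 each)
Jul 4, sell 207: 207/412 × $8,491.00 → $4,266.10
After Jul 7: 271 on hand, pool $5,676.90 (≈ $20.9480 each)
Jul 8, sell 54: 54/271 × $5,676.90 → $1,131.19
Total COGS = $4,266.10 + $1,131.19 = $5,397.29
Ending inventory (cost pool remaining) = $4,545.71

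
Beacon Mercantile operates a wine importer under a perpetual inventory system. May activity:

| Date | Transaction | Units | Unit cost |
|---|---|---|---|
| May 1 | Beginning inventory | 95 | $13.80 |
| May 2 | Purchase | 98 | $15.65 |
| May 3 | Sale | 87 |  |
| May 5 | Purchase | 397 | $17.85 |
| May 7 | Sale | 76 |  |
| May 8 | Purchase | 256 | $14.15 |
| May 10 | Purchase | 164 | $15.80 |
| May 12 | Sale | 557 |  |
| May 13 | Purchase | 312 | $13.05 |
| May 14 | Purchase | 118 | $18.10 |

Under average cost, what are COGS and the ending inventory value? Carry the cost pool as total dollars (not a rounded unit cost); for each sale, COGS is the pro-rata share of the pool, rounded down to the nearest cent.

COGS = $11,503.50; ending inventory = $10,848.65

After May 1: 95 on hand, pool $1,311.00 (≈ $13.8000 each)
After May 2: 193 on hand, pool $2,844.70 (≈ $14.7394 each)
May 3, sell 87: 87/193 × $2,844.70 → $1,282.32
After May 5: 503 on hand, pool $8,648.83 (≈ $17.1945 each)
May 7, sell 76: 76/503 × $8,648.83 → $1,306.78
After May 8: 683 on hand, pool $10,964.45 (≈ $16.0534 each)
After May 10: 847 on hand, pool $13,555.65 (≈ $16.0043 each)
May 12, sell 557: 557/847 × $13,555.65 → $8,914.40
After May 13: 602 on hand, pool $8,712.85 (≈ $14.4732 each)
After May 14: 720 on hand, pool $10,848.65 (≈ $15.0676 each)
Total COGS = $1,282.32 + $1,306.78 + $8,914.40 = $11,503.50
Ending inventory (cost pool remaining) = $10,848.65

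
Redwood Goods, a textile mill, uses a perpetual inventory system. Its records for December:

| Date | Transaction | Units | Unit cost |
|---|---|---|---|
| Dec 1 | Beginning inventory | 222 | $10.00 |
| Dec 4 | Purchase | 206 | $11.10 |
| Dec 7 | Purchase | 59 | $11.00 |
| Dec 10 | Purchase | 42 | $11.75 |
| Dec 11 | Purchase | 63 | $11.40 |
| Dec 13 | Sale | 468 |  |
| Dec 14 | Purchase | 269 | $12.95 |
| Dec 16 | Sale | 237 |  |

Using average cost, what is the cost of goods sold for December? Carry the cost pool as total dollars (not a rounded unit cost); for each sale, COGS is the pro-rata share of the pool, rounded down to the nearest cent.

After Dec 1: 222 on hand, pool $2,220.00 (≈ $10.0000 each)
After Dec 4: 428 on hand, pool $4,506.60 (≈ $10.5294 each)
After Dec 7: 487 on hand, pool $5,155.60 (≈ $10.5864 each)
After Dec 10: 529 on hand, pool $5,649.10 (≈ $10.6788 each)
After Dec 11: 592 on hand, pool $6,367.30 (≈ $10.7556 each)
Dec 13, sell 468: 468/592 × $6,367.30 → $5,033.60
After Dec 14: 393 on hand, pool $4,817.25 (≈ $12.2576 each)
Dec 16, sell 237: 237/393 × $4,817.25 → $2,905.05
Total COGS = $5,033.60 + $2,905.05 = $7,938.65
Ending inventory (cost pool remaining) = $1,912.20

COGS = $7,938.65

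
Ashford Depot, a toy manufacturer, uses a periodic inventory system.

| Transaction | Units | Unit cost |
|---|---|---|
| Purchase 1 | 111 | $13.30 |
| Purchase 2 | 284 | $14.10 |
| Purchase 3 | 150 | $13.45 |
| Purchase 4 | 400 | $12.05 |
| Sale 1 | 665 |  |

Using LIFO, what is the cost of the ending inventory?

Ending inventory = $3,859.20

Sale 1 (665) [LIFO — newest first]: 400 @ $12.05 + 150 @ $13.45 + 115 @ $14.10 = $8,459.00
Ending inventory: 111 @ $13.30 + 169 @ $14.10 = $3,859.20
Check: goods available $12,318.20 = COGS $8,459.00 + ending $3,859.20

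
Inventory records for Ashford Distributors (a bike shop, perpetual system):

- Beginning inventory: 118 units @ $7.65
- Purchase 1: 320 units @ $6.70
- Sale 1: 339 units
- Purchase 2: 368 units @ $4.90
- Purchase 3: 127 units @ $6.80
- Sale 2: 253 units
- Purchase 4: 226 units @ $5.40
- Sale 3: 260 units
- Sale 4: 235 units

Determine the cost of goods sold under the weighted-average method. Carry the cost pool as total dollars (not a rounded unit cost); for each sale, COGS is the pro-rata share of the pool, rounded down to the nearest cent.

After Beginning: 118 on hand, pool $902.70 (≈ $7.6500 each)
After Purchase 1: 438 on hand, pool $3,046.70 (≈ $6.9559 each)
Sale 1, sell 339: 339/438 × $3,046.70 → $2,358.06
After Purchase 2: 467 on hand, pool $2,491.84 (≈ $5.3358 each)
After Purchase 3: 594 on hand, pool $3,355.44 (≈ $5.6489 each)
Sale 2, sell 253: 253/594 × $3,355.44 → $1,429.16
After Purchase 4: 567 on hand, pool $3,146.68 (≈ $5.5497 each)
Sale 3, sell 260: 260/567 × $3,146.68 → $1,442.92
Sale 4, sell 235: 235/307 × $1,703.76 → $1,304.18
Total COGS = $2,358.06 + $1,429.16 + $1,442.92 + $1,304.18 = $6,534.32
Ending inventory (cost pool remaining) = $399.58

COGS = $6,534.32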